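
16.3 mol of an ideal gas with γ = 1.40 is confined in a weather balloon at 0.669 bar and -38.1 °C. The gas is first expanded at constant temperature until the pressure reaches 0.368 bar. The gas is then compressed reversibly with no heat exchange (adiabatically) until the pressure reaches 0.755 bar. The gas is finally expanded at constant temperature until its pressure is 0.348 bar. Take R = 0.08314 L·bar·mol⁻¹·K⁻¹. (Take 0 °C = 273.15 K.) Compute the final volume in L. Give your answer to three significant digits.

Convert: T₁ = 235.0 K.
From PV = nRT: V₁ = nRT₁/P₁ = 476.1 L.
Isothermal, so P V is constant: T₂ = T₁; V₂ = V₁·(P₁/P₂) = 865.6 L.
Reversible adiabatic, γ = 1.40: T₃ = T₂·(P₃/P₂)^((γ−1)/γ) = 288.6 K; V₃ = V₂·(P₂/P₃)^(1/γ) = 518.1 L.
T constant ⇒ Boyle's law P V = const: T₄ = T₃; V₄ = V₃·(P₃/P₄) = 1124 L.

V₄ ≈ 1.12e+03 L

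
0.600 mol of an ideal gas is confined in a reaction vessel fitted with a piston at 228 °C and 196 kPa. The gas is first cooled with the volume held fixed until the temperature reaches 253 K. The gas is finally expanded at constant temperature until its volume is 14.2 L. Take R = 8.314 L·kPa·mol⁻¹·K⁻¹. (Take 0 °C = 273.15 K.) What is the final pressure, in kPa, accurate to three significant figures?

P₃ ≈ 88.9 kPa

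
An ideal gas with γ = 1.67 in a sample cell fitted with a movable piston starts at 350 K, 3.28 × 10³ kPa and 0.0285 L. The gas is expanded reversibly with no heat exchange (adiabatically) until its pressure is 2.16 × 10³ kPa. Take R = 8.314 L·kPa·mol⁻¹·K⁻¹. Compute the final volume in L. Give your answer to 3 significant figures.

Adiabatic (γ = 1.67), T V^(γ−1) and P V^γ constant: T₂ = T₁·(P₂/P₁)^((γ−1)/γ) = 296.0 K; V₂ = V₁·(P₁/P₂)^(1/γ) = 0.03660 L.

V₂ ≈ 0.0366 L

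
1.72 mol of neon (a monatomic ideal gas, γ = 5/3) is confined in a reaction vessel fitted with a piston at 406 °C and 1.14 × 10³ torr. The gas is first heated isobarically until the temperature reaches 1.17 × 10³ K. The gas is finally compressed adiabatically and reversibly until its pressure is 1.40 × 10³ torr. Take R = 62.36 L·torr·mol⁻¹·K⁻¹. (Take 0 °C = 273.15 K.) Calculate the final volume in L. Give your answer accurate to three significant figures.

Convert: T₁ = 679.1 K.
From PV = nRT: V₁ = nRT₁/P₁ = 63.90 L.
P constant ⇒ V ∝ T: P₂ = P₁; V₂ = V₁·(T₂/T₁) = 110.1 L.
Reversible adiabatic, γ = 5/3: T₃ = T₂·(P₃/P₂)^((γ−1)/γ) = 1270 K; V₃ = V₂·(P₂/P₃)^(1/γ) = 97.32 L.

V₃ ≈ 97.3 L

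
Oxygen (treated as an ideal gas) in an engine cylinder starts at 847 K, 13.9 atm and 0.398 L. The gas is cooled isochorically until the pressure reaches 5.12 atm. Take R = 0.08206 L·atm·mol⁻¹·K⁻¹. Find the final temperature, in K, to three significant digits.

T₂ ≈ 312 K

V constant ⇒ P ∝ T: V₂ = V₁; T₂ = T₁·(P₂/P₁) = 312.0 K.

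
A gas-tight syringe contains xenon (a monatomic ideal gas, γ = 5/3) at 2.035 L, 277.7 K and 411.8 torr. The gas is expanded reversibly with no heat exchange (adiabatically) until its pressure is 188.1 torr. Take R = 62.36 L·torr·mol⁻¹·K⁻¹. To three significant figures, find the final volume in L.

V₂ ≈ 3.26 L

Adiabatic (γ = 5/3), T V^(γ−1) and P V^γ constant: T₂ = T₁·(P₂/P₁)^((γ−1)/γ) = 203.0 K; V₂ = V₁·(P₁/P₂)^(1/γ) = 3.256 L.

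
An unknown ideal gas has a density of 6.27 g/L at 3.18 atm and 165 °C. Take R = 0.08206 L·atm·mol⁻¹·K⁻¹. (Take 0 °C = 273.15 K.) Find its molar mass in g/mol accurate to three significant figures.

ρ = PM/(RT) ⇒ M = ρRT/P = (6.27 × 0.08206 × 438.1) / 3.18

M ≈ 70.9 g/mol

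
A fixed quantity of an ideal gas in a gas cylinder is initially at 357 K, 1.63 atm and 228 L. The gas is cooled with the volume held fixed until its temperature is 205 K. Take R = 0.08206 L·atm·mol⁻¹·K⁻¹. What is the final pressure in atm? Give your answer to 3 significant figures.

P₂ ≈ 0.936 atm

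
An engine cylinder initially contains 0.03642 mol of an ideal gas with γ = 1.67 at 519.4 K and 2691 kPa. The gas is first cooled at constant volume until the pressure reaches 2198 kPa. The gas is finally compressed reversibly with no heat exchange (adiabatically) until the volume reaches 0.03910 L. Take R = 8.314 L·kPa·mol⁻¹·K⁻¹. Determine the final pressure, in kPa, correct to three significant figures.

From PV = nRT: V₁ = nRT₁/P₁ = 0.05844 L.
Isochoric, so P/T is constant: V₂ = V₁; T₂ = T₁·(P₂/P₁) = 424.2 K.
Reversible adiabatic, γ = 1.67: T₃ = T₂·(V₂/V₃)^(γ−1) = 555.4 K; P₃ = P₂·(V₂/V₃)^γ = 4301 kPa.

P₃ ≈ 4.30e+03 kPa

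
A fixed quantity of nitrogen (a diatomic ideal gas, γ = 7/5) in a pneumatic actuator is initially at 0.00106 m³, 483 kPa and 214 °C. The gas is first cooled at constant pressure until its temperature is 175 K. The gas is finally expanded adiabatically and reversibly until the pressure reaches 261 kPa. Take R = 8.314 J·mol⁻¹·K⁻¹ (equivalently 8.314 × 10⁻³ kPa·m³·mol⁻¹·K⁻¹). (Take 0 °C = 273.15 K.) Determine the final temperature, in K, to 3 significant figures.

Convert: T₁ = 487.1 K.
Isobaric, so V/T is constant: P₂ = P₁; V₂ = V₁·(T₂/T₁) = 0.0003808 m³.
Reversible adiabatic, γ = 7/5: T₃ = T₂·(P₃/P₂)^((γ−1)/γ) = 146.8 K; V₃ = V₂·(P₂/P₃)^(1/γ) = 0.0005910 m³.

T₃ ≈ 147 K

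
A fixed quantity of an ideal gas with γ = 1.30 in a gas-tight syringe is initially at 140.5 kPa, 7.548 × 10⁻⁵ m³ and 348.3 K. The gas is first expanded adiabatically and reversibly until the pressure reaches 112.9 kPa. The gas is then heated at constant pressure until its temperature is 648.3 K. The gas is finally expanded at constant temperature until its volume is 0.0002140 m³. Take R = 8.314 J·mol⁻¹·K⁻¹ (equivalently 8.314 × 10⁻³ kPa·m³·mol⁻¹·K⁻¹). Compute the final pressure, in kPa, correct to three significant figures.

P₄ ≈ 92.2 kPa

Adiabatic (γ = 1.30), T V^(γ−1) and P V^γ constant: T₂ = T₁·(P₂/P₁)^((γ−1)/γ) = 331.2 K; V₂ = V₁·(P₁/P₂)^(1/γ) = 8.931e-05 m³.
P constant ⇒ V ∝ T: P₃ = P₂; V₃ = V₂·(T₃/T₂) = 0.0001748 m³.
T constant ⇒ Boyle's law P V = const: T₄ = T₃; P₄ = P₃·(V₃/V₄) = 92.24 kPa.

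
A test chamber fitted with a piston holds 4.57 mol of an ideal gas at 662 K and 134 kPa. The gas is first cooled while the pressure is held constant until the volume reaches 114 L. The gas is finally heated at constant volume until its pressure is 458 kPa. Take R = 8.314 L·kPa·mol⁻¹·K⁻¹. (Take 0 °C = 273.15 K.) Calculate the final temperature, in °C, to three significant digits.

T₃ ≈ 1.10e+03 °C

From PV = nRT: V₁ = nRT₁/P₁ = 187.7 L.
Isobaric, so V/T is constant: P₂ = P₁; T₂ = T₁·(V₂/V₁) = 402.1 K.
V constant ⇒ P ∝ T: V₃ = V₂; T₃ = T₂·(P₃/P₂) = 1374 K.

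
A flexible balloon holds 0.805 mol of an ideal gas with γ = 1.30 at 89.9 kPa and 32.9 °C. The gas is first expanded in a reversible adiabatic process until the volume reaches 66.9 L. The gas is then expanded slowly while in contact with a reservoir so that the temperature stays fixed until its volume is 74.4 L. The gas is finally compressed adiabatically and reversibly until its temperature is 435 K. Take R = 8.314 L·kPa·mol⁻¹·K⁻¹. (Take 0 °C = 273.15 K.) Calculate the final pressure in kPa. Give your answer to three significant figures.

Convert: T₁ = 306.0 K.
From PV = nRT: V₁ = nRT₁/P₁ = 22.78 L.
Reversible adiabatic, γ = 1.30: T₂ = T₁·(V₁/V₂)^(γ−1) = 221.5 K; P₂ = P₁·(V₁/V₂)^γ = 22.16 kPa.
T constant ⇒ Boyle's law P V = const: T₃ = T₂; P₃ = P₂·(V₂/V₃) = 19.93 kPa.
Adiabatic (γ = 1.30), T V^(γ−1) and P V^γ constant: P₄ = P₃·(T₄/T₃)^(γ/(γ−1)) = 370.9 kPa; V₄ = V₃·(T₃/T₄)^(1/(γ−1)) = 7.849 L.

P₄ ≈ 371 kPa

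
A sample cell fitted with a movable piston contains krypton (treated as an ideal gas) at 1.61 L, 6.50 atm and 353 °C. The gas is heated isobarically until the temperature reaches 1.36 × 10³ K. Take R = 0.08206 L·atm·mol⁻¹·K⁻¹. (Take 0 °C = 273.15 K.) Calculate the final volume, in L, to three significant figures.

Convert: T₁ = 626.1 K.
P constant ⇒ V ∝ T: P₂ = P₁; V₂ = V₁·(T₂/T₁) = 3.497 L.

V₂ ≈ 3.50 L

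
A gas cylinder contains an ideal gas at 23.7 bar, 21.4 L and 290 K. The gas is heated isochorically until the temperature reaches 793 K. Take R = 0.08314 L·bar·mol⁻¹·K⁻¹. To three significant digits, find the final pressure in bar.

V constant ⇒ P ∝ T: V₂ = V₁; P₂ = P₁·(T₂/T₁) = 64.81 bar.

P₂ ≈ 64.8 bar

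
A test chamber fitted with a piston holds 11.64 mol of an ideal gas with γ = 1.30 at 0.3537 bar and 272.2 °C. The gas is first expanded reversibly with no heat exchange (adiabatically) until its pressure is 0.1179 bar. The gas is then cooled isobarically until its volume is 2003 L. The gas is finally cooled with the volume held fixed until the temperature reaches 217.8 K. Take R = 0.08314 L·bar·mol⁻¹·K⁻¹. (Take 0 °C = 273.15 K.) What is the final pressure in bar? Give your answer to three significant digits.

P₄ ≈ 0.105 bar

Convert: T₁ = 545.3 K.
From PV = nRT: V₁ = nRT₁/P₁ = 1492 L.
Reversible adiabatic, γ = 1.30: T₂ = T₁·(P₂/P₁)^((γ−1)/γ) = 423.2 K; V₂ = V₁·(P₁/P₂)^(1/γ) = 3474 L.
P constant ⇒ V ∝ T: P₃ = P₂; T₃ = T₂·(V₃/V₂) = 244.0 K.
Isochoric, so P/T is constant: V₄ = V₃; P₄ = P₃·(T₄/T₃) = 0.1052 bar.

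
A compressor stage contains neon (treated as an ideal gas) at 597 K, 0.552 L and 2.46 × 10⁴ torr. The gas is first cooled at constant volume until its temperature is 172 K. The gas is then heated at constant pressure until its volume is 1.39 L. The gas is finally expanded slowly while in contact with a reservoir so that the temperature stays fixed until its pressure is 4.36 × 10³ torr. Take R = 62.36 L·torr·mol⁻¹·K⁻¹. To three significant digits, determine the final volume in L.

V₄ ≈ 2.26 L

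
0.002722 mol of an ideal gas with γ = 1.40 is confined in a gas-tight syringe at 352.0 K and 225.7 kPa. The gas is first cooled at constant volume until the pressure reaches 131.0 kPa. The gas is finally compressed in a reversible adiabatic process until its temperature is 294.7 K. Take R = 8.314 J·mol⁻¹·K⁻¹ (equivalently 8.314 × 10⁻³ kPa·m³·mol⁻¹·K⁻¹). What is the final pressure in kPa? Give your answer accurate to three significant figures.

From PV = nRT: V₁ = nRT₁/P₁ = 3.529e-05 m³.
V constant ⇒ P ∝ T: V₂ = V₁; T₂ = T₁·(P₂/P₁) = 204.3 K.
Reversible adiabatic, γ = 1.40: P₃ = P₂·(T₃/T₂)^(γ/(γ−1)) = 472.2 kPa; V₃ = V₂·(T₂/T₃)^(1/(γ−1)) = 1.412e-05 m³.

P₃ ≈ 472 kPa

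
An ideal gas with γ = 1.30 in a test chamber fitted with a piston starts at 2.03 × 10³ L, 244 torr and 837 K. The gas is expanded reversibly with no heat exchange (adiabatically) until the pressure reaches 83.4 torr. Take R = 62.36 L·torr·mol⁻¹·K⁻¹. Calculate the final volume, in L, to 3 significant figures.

V₂ ≈ 4.64e+03 L

Adiabatic (γ = 1.30), T V^(γ−1) and P V^γ constant: T₂ = T₁·(P₂/P₁)^((γ−1)/γ) = 653.3 K; V₂ = V₁·(P₁/P₂)^(1/γ) = 4636 L.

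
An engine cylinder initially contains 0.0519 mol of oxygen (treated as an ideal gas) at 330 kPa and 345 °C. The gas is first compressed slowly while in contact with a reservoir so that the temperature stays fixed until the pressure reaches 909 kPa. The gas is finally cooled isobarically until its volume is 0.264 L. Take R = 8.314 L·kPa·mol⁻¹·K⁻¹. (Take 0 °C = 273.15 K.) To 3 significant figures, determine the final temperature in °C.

Convert: T₁ = 618.1 K.
From PV = nRT: V₁ = nRT₁/P₁ = 0.8083 L.
Isothermal, so P V is constant: T₂ = T₁; V₂ = V₁·(P₁/P₂) = 0.2934 L.
Isobaric, so V/T is constant: P₃ = P₂; T₃ = T₂·(V₃/V₂) = 556.1 K.

T₃ ≈ 283 °C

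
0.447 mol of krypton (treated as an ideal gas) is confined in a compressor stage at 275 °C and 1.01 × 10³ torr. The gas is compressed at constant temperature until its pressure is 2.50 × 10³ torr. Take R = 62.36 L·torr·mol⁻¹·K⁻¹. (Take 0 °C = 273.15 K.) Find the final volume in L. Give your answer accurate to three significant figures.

Convert: T₁ = 548.1 K.
From PV = nRT: V₁ = nRT₁/P₁ = 15.13 L.
Isothermal, so P V is constant: T₂ = T₁; V₂ = V₁·(P₁/P₂) = 6.112 L.

V₂ ≈ 6.11 L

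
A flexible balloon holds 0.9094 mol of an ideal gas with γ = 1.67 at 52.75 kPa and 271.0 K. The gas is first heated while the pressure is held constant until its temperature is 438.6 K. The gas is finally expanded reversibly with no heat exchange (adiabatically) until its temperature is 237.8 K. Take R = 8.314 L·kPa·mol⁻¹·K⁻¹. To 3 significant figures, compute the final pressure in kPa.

From PV = nRT: V₁ = nRT₁/P₁ = 38.84 L.
P constant ⇒ V ∝ T: P₂ = P₁; V₂ = V₁·(T₂/T₁) = 62.87 L.
Adiabatic (γ = 1.67), T V^(γ−1) and P V^γ constant: P₃ = P₂·(T₃/T₂)^(γ/(γ−1)) = 11.47 kPa; V₃ = V₂·(T₂/T₃)^(1/(γ−1)) = 156.8 L.

P₃ ≈ 11.5 kPa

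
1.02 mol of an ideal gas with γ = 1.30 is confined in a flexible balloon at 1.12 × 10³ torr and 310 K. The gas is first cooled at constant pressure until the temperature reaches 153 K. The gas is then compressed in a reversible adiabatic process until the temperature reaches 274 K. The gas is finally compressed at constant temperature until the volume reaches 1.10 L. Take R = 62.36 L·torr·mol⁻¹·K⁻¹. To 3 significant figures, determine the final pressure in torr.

From PV = nRT: V₁ = nRT₁/P₁ = 17.61 L.
P constant ⇒ V ∝ T: P₂ = P₁; V₂ = V₁·(T₂/T₁) = 8.689 L.
Reversible adiabatic, γ = 1.30: P₃ = P₂·(T₃/T₂)^(γ/(γ−1)) = 1.399e+04 torr; V₃ = V₂·(T₂/T₃)^(1/(γ−1)) = 1.246 L.
T constant ⇒ Boyle's law P V = const: T₄ = T₃; P₄ = P₃·(V₃/V₄) = 1.584e+04 torr.

P₄ ≈ 1.58e+04 torr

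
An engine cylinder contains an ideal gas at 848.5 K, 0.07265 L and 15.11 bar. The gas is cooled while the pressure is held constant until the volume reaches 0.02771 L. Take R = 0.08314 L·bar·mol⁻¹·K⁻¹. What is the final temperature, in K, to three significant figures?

T₂ ≈ 324 K

Isobaric, so V/T is constant: P₂ = P₁; T₂ = T₁·(V₂/V₁) = 323.6 K.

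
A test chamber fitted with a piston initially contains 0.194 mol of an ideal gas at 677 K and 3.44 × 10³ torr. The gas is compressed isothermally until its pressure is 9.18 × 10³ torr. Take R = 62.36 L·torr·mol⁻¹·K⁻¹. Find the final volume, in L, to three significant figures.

V₂ ≈ 0.892 L

From PV = nRT: V₁ = nRT₁/P₁ = 2.381 L.
Isothermal, so P V is constant: T₂ = T₁; V₂ = V₁·(P₁/P₂) = 0.8922 L.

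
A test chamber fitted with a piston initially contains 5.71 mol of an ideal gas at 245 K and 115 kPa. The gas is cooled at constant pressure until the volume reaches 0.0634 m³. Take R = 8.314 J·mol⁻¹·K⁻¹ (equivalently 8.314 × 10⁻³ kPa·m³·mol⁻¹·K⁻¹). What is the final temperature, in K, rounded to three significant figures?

T₂ ≈ 154 K

From PV = nRT: V₁ = nRT₁/P₁ = 0.1011 m³.
Isobaric, so V/T is constant: P₂ = P₁; T₂ = T₁·(V₂/V₁) = 153.6 K.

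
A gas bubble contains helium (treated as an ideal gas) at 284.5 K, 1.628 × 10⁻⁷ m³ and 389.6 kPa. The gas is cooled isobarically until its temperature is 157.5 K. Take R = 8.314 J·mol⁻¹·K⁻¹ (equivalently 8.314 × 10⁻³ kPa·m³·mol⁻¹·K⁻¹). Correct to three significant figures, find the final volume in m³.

P constant ⇒ V ∝ T: P₂ = P₁; V₂ = V₁·(T₂/T₁) = 9.013e-08 m³.

V₂ ≈ 9.01e-08 m³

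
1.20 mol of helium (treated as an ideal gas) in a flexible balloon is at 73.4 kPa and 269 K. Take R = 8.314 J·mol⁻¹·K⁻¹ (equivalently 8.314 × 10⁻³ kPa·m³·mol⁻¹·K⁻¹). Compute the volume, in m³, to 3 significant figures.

V ≈ 0.0366 m³

PV = nRT ⇒ V = nRT/P = (1.20 × 8.314 × 10⁻³ × 269) / 73.4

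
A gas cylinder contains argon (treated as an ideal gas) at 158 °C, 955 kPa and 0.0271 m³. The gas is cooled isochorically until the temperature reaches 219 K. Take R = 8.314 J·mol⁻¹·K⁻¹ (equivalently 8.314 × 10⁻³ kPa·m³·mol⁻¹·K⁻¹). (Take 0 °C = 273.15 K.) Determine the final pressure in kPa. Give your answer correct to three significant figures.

P₂ ≈ 485 kPa

Convert: T₁ = 431.1 K.
V constant ⇒ P ∝ T: V₂ = V₁; P₂ = P₁·(T₂/T₁) = 485.1 kPa.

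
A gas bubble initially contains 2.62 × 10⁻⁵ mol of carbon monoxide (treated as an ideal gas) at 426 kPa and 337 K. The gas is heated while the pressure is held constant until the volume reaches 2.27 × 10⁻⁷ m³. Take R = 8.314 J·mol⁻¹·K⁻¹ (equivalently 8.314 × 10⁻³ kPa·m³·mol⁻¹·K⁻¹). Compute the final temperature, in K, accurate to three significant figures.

T₂ ≈ 444 K

From PV = nRT: V₁ = nRT₁/P₁ = 1.723e-07 m³.
Isobaric, so V/T is constant: P₂ = P₁; T₂ = T₁·(V₂/V₁) = 443.9 K.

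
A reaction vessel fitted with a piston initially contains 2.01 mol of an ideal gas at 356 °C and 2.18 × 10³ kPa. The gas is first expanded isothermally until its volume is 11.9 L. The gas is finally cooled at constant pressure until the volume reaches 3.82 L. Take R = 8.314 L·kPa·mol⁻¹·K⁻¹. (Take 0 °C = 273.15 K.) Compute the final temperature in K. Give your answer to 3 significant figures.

T₃ ≈ 202 K

Convert: T₁ = 629.1 K.
From PV = nRT: V₁ = nRT₁/P₁ = 4.823 L.
Isothermal, so P V is constant: T₂ = T₁; P₂ = P₁·(V₁/V₂) = 883.5 kPa.
P constant ⇒ V ∝ T: P₃ = P₂; T₃ = T₂·(V₃/V₂) = 202.0 K.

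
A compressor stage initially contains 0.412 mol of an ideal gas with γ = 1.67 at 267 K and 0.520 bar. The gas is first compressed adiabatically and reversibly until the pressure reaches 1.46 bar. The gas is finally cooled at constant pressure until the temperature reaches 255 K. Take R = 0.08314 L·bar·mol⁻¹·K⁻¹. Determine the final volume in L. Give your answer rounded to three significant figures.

V₃ ≈ 5.98 L

From PV = nRT: V₁ = nRT₁/P₁ = 17.59 L.
Adiabatic (γ = 1.67), T V^(γ−1) and P V^γ constant: T₂ = T₁·(P₂/P₁)^((γ−1)/γ) = 404.0 K; V₂ = V₁·(P₁/P₂)^(1/γ) = 9.479 L.
P constant ⇒ V ∝ T: P₃ = P₂; V₃ = V₂·(T₃/T₂) = 5.983 L.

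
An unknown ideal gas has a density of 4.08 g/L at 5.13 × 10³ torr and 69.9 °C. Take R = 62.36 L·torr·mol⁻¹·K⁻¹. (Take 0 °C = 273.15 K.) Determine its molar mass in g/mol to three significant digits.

M ≈ 17.0 g/mol

ρ = PM/(RT) ⇒ M = ρRT/P = (4.08 × 62.36 × 343.0) / 5.13e+03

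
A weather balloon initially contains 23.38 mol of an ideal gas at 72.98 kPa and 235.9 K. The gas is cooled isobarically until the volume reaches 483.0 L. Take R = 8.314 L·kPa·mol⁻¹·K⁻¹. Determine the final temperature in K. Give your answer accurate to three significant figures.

T₂ ≈ 181 K

From PV = nRT: V₁ = nRT₁/P₁ = 628.3 L.
P constant ⇒ V ∝ T: P₂ = P₁; T₂ = T₁·(V₂/V₁) = 181.3 K.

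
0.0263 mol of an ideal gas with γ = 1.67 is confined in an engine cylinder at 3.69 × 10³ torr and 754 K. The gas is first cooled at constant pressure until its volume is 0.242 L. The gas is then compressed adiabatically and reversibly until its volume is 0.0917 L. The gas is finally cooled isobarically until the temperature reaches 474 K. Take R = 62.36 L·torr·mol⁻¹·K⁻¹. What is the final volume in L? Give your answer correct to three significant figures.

V₄ ≈ 0.0417 L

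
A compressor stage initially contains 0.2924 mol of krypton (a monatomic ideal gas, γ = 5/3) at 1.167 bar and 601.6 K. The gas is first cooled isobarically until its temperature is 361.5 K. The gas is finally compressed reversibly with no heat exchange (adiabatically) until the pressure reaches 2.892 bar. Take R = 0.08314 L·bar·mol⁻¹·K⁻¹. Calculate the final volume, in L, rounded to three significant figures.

V₃ ≈ 4.37 L

From PV = nRT: V₁ = nRT₁/P₁ = 12.53 L.
Isobaric, so V/T is constant: P₂ = P₁; V₂ = V₁·(T₂/T₁) = 7.531 L.
Adiabatic (γ = 5/3), T V^(γ−1) and P V^γ constant: T₃ = T₂·(P₃/P₂)^((γ−1)/γ) = 519.7 K; V₃ = V₂·(P₂/P₃)^(1/γ) = 4.369 L.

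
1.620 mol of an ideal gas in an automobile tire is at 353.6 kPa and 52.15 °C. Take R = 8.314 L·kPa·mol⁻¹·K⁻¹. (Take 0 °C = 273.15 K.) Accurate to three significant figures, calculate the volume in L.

V ≈ 12.4 L

Convert: T = 325.30 K.
PV = nRT ⇒ V = nRT/P = (1.620 × 8.314 × 325.30) / 353.6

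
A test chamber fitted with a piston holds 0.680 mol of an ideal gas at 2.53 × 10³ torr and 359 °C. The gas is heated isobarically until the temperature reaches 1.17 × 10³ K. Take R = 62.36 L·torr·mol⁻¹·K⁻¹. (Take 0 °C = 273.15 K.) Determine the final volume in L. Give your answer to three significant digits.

V₂ ≈ 19.6 L

Convert: T₁ = 632.1 K.
From PV = nRT: V₁ = nRT₁/P₁ = 10.60 L.
Isobaric, so V/T is constant: P₂ = P₁; V₂ = V₁·(T₂/T₁) = 19.61 L.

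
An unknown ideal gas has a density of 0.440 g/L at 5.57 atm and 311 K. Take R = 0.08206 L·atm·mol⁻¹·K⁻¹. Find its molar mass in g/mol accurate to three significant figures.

M ≈ 2.02 g/mol

ρ = PM/(RT) ⇒ M = ρRT/P = (0.440 × 0.08206 × 311.0) / 5.57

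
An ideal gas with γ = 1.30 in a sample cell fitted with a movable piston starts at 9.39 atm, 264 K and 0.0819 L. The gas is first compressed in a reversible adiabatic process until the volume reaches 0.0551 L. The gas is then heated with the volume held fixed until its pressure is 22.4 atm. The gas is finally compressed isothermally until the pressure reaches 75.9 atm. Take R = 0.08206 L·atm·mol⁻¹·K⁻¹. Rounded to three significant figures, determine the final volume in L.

V₄ ≈ 0.0163 L

Reversible adiabatic, γ = 1.30: T₂ = T₁·(V₁/V₂)^(γ−1) = 297.3 K; P₂ = P₁·(V₁/V₂)^γ = 15.72 atm.
V constant ⇒ P ∝ T: V₃ = V₂; T₃ = T₂·(P₃/P₂) = 423.7 K.
Isothermal, so P V is constant: T₄ = T₃; V₄ = V₃·(P₃/P₄) = 0.01626 L.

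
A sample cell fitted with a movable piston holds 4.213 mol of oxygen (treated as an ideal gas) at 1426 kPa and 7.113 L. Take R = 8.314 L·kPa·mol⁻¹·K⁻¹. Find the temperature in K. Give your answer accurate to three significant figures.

T ≈ 290 K

PV = nRT ⇒ T = PV/(nR) = (1426 × 7.113) / (4.213 × 8.314)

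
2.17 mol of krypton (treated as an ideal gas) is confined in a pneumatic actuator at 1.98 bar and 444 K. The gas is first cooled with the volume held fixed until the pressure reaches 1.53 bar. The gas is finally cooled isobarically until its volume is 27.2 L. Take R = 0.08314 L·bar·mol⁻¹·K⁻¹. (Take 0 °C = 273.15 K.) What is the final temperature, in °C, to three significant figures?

From PV = nRT: V₁ = nRT₁/P₁ = 40.46 L.
Isochoric, so P/T is constant: V₂ = V₁; T₂ = T₁·(P₂/P₁) = 343.1 K.
P constant ⇒ V ∝ T: P₃ = P₂; T₃ = T₂·(V₃/V₂) = 230.7 K.

T₃ ≈ -42.5 °C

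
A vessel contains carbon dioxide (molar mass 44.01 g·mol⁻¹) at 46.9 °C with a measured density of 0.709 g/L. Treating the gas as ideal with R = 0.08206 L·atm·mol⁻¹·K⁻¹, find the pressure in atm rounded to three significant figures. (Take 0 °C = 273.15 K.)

P ≈ 0.423 atm

ρ = PM/(RT) ⇒ P = ρRT/M = (0.709 × 0.08206 × 320.0) / 44.01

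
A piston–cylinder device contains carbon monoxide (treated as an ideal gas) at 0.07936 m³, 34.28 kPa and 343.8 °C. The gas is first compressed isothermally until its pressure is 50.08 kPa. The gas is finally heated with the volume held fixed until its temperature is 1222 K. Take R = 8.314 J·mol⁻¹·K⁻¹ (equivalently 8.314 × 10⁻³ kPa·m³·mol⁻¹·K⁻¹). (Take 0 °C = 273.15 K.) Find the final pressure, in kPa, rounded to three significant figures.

Convert: T₁ = 617.0 K.
Isothermal, so P V is constant: T₂ = T₁; V₂ = V₁·(P₁/P₂) = 0.05432 m³.
V constant ⇒ P ∝ T: V₃ = V₂; P₃ = P₂·(T₃/T₂) = 99.19 kPa.

P₃ ≈ 99.2 kPa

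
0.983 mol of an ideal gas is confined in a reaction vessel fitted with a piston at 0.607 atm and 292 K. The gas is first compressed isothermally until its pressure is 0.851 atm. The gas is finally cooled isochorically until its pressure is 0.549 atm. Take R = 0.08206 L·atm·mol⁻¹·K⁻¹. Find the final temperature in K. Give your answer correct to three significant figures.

From PV = nRT: V₁ = nRT₁/P₁ = 38.80 L.
Isothermal, so P V is constant: T₂ = T₁; V₂ = V₁·(P₁/P₂) = 27.68 L.
Isochoric, so P/T is constant: V₃ = V₂; T₃ = T₂·(P₃/P₂) = 188.4 K.

T₃ ≈ 188 K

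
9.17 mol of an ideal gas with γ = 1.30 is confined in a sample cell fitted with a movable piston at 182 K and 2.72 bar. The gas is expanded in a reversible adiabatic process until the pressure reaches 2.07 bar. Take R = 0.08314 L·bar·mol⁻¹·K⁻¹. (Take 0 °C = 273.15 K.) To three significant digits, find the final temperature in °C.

T₂ ≈ -102 °C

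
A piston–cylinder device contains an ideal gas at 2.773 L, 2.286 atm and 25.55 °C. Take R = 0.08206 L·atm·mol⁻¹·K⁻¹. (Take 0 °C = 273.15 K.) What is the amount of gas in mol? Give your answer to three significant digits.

Convert: T = 298.70 K.
PV = nRT ⇒ n = PV/(RT) = (2.286 × 2.773) / (0.08206 × 298.70)

n ≈ 0.259 mol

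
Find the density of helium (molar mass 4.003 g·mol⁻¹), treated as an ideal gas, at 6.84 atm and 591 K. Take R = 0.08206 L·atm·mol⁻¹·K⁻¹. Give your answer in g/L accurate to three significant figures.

ρ ≈ 0.565 g/L

ρ = PM/(RT) = (6.84 × 4.003) / (0.08206 × 591.0)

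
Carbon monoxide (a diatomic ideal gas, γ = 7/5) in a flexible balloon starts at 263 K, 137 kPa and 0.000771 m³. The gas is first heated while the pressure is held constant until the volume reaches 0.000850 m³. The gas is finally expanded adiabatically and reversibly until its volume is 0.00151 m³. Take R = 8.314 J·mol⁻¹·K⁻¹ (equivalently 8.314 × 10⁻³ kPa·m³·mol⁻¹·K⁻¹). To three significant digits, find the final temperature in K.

T₃ ≈ 230 K

Isobaric, so V/T is constant: P₂ = P₁; T₂ = T₁·(V₂/V₁) = 289.9 K.
Reversible adiabatic, γ = 7/5: T₃ = T₂·(V₂/V₃)^(γ−1) = 230.4 K; P₃ = P₂·(V₂/V₃)^γ = 61.28 kPa.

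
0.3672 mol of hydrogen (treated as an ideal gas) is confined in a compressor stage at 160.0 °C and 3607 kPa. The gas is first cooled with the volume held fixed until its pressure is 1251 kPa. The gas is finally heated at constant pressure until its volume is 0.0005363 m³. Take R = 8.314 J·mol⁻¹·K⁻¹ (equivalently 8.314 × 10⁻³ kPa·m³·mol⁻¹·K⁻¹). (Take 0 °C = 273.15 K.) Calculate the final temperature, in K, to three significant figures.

T₃ ≈ 220 K

Convert: T₁ = 433.1 K.
From PV = nRT: V₁ = nRT₁/P₁ = 0.0003666 m³.
Isochoric, so P/T is constant: V₂ = V₁; T₂ = T₁·(P₂/P₁) = 150.2 K.
P constant ⇒ V ∝ T: P₃ = P₂; T₃ = T₂·(V₃/V₂) = 219.8 K.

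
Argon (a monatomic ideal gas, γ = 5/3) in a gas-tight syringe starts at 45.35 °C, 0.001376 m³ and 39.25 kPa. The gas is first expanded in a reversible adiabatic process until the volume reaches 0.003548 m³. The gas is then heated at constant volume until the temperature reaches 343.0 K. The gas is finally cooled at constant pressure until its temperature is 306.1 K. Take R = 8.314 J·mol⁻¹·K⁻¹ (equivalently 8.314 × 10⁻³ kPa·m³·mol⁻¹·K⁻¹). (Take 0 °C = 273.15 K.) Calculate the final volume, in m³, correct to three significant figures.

V₄ ≈ 0.00317 m³

Convert: T₁ = 318.5 K.
Adiabatic (γ = 5/3), T V^(γ−1) and P V^γ constant: T₂ = T₁·(V₁/V₂)^(γ−1) = 169.4 K; P₂ = P₁·(V₁/V₂)^γ = 8.095 kPa.
Isochoric, so P/T is constant: V₃ = V₂; P₃ = P₂·(T₃/T₂) = 16.39 kPa.
Isobaric, so V/T is constant: P₄ = P₃; V₄ = V₃·(T₄/T₃) = 0.003166 m³.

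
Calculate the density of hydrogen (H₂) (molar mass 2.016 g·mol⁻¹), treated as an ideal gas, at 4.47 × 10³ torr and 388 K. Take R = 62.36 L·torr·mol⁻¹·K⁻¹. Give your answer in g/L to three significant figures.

ρ ≈ 0.372 g/L

ρ = PM/(RT) = (4.47e+03 × 2.016) / (62.36 × 388.0)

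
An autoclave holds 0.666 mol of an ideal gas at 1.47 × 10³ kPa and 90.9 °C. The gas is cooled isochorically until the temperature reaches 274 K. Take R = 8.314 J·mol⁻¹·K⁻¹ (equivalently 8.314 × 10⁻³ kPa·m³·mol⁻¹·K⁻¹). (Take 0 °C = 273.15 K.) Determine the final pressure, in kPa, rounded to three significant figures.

P₂ ≈ 1.11e+03 kPa

Convert: T₁ = 364.0 K.
From PV = nRT: V₁ = nRT₁/P₁ = 0.001371 m³.
Isochoric, so P/T is constant: V₂ = V₁; P₂ = P₁·(T₂/T₁) = 1106 kPa.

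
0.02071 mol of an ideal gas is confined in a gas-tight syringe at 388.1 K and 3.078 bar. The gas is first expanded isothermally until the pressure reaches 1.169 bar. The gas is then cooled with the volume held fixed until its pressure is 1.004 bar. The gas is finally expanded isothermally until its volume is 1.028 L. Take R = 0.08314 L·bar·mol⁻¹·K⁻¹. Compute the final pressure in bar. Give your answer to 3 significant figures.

P₄ ≈ 0.558 bar

From PV = nRT: V₁ = nRT₁/P₁ = 0.2171 L.
Isothermal, so P V is constant: T₂ = T₁; V₂ = V₁·(P₁/P₂) = 0.5716 L.
Isochoric, so P/T is constant: V₃ = V₂; T₃ = T₂·(P₃/P₂) = 333.3 K.
Isothermal, so P V is constant: T₄ = T₃; P₄ = P₃·(V₃/V₄) = 0.5583 bar.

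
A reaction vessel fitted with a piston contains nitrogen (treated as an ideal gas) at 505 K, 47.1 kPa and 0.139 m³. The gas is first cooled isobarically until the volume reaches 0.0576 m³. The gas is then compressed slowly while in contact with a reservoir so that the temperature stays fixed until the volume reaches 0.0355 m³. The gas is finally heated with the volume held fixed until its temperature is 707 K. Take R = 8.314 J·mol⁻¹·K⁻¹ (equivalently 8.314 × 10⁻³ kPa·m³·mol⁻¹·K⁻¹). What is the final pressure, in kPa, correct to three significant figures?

P constant ⇒ V ∝ T: P₂ = P₁; T₂ = T₁·(V₂/V₁) = 209.3 K.
T constant ⇒ Boyle's law P V = const: T₃ = T₂; P₃ = P₂·(V₂/V₃) = 76.42 kPa.
V constant ⇒ P ∝ T: V₄ = V₃; P₄ = P₃·(T₄/T₃) = 258.2 kPa.

P₄ ≈ 258 kPa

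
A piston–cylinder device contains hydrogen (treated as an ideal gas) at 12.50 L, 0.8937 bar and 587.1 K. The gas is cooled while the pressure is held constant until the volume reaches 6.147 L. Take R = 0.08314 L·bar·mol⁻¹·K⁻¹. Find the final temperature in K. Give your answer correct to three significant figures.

T₂ ≈ 289 K

Isobaric, so V/T is constant: P₂ = P₁; T₂ = T₁·(V₂/V₁) = 288.7 K.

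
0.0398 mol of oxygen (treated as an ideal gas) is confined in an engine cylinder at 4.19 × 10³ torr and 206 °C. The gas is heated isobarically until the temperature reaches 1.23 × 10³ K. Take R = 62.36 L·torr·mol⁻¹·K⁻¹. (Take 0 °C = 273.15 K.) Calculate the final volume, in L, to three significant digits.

V₂ ≈ 0.729 L

Convert: T₁ = 479.1 K.
From PV = nRT: V₁ = nRT₁/P₁ = 0.2838 L.
Isobaric, so V/T is constant: P₂ = P₁; V₂ = V₁·(T₂/T₁) = 0.7286 L.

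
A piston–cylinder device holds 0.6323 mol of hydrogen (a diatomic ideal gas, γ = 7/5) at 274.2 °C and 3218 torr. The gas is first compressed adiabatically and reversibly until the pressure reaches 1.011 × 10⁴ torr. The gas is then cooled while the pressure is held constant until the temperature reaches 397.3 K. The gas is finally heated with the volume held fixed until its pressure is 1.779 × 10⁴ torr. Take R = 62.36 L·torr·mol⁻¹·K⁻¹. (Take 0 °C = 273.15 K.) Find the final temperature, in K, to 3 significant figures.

Convert: T₁ = 547.3 K.
From PV = nRT: V₁ = nRT₁/P₁ = 6.707 L.
Reversible adiabatic, γ = 7/5: T₂ = T₁·(P₂/P₁)^((γ−1)/γ) = 759.1 K; V₂ = V₁·(P₁/P₂)^(1/γ) = 2.961 L.
Isobaric, so V/T is constant: P₃ = P₂; V₃ = V₂·(T₃/T₂) = 1.550 L.
V constant ⇒ P ∝ T: V₄ = V₃; T₄ = T₃·(P₄/P₃) = 699.1 K.

T₄ ≈ 699 K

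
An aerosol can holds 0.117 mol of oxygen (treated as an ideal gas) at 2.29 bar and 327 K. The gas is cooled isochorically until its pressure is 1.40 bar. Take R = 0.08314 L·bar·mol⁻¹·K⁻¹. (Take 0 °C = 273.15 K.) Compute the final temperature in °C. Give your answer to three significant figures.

T₂ ≈ -73.2 °C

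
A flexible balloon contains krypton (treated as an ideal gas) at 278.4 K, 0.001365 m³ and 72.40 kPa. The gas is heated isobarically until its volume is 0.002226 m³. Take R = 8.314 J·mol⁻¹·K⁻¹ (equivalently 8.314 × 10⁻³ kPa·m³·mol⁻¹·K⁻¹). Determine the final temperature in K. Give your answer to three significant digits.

T₂ ≈ 454 K

Isobaric, so V/T is constant: P₂ = P₁; T₂ = T₁·(V₂/V₁) = 454.0 K.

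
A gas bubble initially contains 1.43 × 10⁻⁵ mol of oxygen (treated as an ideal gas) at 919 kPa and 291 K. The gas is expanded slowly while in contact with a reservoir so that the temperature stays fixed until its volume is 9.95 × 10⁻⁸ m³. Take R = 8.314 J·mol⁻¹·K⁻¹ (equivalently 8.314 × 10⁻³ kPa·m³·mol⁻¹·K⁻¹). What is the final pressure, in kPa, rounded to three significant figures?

P₂ ≈ 348 kPa

From PV = nRT: V₁ = nRT₁/P₁ = 3.765e-08 m³.
T constant ⇒ Boyle's law P V = const: T₂ = T₁; P₂ = P₁·(V₁/V₂) = 347.7 kPa.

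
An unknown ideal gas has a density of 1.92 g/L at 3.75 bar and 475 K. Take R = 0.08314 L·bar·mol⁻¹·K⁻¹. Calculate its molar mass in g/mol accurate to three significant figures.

ρ = PM/(RT) ⇒ M = ρRT/P = (1.92 × 0.08314 × 475.0) / 3.75

M ≈ 20.2 g/mol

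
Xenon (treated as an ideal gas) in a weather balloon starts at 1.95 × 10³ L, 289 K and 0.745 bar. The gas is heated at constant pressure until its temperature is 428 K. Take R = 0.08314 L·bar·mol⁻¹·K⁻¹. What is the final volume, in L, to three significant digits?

V₂ ≈ 2.89e+03 L

Isobaric, so V/T is constant: P₂ = P₁; V₂ = V₁·(T₂/T₁) = 2888 L.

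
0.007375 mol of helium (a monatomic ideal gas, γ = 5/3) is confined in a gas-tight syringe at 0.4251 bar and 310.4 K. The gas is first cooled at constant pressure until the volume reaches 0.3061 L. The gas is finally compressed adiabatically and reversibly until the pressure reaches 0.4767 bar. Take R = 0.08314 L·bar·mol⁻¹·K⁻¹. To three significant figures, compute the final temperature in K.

T₃ ≈ 222 K

From PV = nRT: V₁ = nRT₁/P₁ = 0.4477 L.
Isobaric, so V/T is constant: P₂ = P₁; T₂ = T₁·(V₂/V₁) = 212.2 K.
Reversible adiabatic, γ = 5/3: T₃ = T₂·(P₃/P₂)^((γ−1)/γ) = 222.2 K; V₃ = V₂·(P₂/P₃)^(1/γ) = 0.2858 L.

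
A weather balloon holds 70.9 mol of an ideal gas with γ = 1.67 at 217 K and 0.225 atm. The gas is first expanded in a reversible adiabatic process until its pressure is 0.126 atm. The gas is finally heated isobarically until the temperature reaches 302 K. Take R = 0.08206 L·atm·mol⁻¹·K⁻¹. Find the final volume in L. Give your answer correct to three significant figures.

V₃ ≈ 1.39e+04 L

From PV = nRT: V₁ = nRT₁/P₁ = 5611 L.
Reversible adiabatic, γ = 1.67: T₂ = T₁·(P₂/P₁)^((γ−1)/γ) = 172.0 K; V₂ = V₁·(P₁/P₂)^(1/γ) = 7940 L.
Isobaric, so V/T is constant: P₃ = P₂; V₃ = V₂·(T₃/T₂) = 1.394e+04 L.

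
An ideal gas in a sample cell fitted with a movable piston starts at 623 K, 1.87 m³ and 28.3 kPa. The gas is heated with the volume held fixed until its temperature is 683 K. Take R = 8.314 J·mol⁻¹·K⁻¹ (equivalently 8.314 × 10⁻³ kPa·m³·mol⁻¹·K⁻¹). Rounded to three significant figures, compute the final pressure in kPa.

Isochoric, so P/T is constant: V₂ = V₁; P₂ = P₁·(T₂/T₁) = 31.03 kPa.

P₂ ≈ 31.0 kPa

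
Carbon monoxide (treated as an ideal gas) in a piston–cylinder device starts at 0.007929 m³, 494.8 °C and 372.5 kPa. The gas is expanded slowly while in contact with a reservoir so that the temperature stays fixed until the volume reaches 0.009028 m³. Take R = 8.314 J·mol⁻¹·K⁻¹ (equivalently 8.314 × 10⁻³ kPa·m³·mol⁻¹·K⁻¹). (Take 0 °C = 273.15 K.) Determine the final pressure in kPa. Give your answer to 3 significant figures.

P₂ ≈ 327 kPa

Convert: T₁ = 768.0 K.
Isothermal, so P V is constant: T₂ = T₁; P₂ = P₁·(V₁/V₂) = 327.2 kPa.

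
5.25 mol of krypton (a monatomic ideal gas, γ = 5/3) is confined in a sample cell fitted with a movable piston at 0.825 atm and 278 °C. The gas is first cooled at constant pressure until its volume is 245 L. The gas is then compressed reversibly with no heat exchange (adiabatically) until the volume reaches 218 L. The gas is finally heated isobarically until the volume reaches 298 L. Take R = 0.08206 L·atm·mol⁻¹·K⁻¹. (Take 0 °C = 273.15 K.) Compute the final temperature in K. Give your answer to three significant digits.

Convert: T₁ = 551.1 K.
From PV = nRT: V₁ = nRT₁/P₁ = 287.8 L.
P constant ⇒ V ∝ T: P₂ = P₁; T₂ = T₁·(V₂/V₁) = 469.2 K.
Reversible adiabatic, γ = 5/3: T₃ = T₂·(V₂/V₃)^(γ−1) = 507.1 K; P₃ = P₂·(V₂/V₃)^γ = 1.002 atm.
P constant ⇒ V ∝ T: P₄ = P₃; T₄ = T₃·(V₄/V₃) = 693.3 K.

T₄ ≈ 693 K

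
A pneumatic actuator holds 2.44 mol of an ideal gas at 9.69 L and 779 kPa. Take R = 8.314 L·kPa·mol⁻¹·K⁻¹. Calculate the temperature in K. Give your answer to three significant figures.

PV = nRT ⇒ T = PV/(nR) = (779 × 9.69) / (2.44 × 8.314)

T ≈ 372 K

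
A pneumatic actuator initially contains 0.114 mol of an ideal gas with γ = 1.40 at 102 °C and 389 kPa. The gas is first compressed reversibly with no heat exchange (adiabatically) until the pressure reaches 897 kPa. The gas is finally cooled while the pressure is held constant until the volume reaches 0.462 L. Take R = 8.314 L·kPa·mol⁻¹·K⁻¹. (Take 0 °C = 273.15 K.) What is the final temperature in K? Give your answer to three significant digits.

T₃ ≈ 437 K

Convert: T₁ = 375.1 K.
From PV = nRT: V₁ = nRT₁/P₁ = 0.9141 L.
Reversible adiabatic, γ = 1.40: T₂ = T₁·(P₂/P₁)^((γ−1)/γ) = 476.3 K; V₂ = V₁·(P₁/P₂)^(1/γ) = 0.5033 L.
P constant ⇒ V ∝ T: P₃ = P₂; T₃ = T₂·(V₃/V₂) = 437.2 K.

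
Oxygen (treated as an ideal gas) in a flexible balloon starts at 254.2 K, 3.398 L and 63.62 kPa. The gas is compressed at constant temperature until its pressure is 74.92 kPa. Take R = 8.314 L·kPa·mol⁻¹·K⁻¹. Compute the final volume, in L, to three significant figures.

V₂ ≈ 2.89 L

T constant ⇒ Boyle's law P V = const: T₂ = T₁; V₂ = V₁·(P₁/P₂) = 2.885 L.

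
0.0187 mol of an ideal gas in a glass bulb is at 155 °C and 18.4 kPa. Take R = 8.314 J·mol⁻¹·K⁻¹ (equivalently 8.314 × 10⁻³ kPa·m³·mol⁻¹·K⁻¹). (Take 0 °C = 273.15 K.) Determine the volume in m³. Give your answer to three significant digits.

Convert: T = 428.15 K.
PV = nRT ⇒ V = nRT/P = (0.0187 × 8.314 × 10⁻³ × 428.15) / 18.4

V ≈ 0.00362 m³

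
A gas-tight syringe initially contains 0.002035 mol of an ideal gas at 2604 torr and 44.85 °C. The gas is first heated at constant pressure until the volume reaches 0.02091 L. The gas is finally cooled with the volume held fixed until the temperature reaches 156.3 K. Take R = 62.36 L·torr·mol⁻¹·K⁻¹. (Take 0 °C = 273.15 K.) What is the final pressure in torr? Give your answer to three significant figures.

Convert: T₁ = 318.0 K.
From PV = nRT: V₁ = nRT₁/P₁ = 0.01550 L.
Isobaric, so V/T is constant: P₂ = P₁; T₂ = T₁·(V₂/V₁) = 429.1 K.
V constant ⇒ P ∝ T: V₃ = V₂; P₃ = P₂·(T₃/T₂) = 948.6 torr.

P₃ ≈ 949 torr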